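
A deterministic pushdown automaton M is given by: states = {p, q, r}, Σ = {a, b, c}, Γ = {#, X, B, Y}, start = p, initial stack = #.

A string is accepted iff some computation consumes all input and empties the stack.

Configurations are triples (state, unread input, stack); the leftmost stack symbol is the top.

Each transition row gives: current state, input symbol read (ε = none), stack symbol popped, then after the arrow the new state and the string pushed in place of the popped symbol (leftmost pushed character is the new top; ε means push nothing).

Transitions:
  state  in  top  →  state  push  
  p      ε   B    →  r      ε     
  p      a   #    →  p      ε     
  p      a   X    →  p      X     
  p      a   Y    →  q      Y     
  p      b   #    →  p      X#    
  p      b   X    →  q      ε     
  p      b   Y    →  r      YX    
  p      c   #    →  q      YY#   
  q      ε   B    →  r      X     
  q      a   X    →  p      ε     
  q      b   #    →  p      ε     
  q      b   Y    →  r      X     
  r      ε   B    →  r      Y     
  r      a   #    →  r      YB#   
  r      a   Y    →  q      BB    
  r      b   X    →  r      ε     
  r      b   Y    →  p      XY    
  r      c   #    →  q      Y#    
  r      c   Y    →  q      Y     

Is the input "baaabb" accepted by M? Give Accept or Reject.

(p, baaabb, #) ⊢ (p, aaabb, X#) ⊢ (p, aabb, X#) ⊢ (p, abb, X#) ⊢ (p, bb, X#) ⊢ (q, b, #) ⊢ (p, ε, ε)
All input consumed and the stack is empty.

Accept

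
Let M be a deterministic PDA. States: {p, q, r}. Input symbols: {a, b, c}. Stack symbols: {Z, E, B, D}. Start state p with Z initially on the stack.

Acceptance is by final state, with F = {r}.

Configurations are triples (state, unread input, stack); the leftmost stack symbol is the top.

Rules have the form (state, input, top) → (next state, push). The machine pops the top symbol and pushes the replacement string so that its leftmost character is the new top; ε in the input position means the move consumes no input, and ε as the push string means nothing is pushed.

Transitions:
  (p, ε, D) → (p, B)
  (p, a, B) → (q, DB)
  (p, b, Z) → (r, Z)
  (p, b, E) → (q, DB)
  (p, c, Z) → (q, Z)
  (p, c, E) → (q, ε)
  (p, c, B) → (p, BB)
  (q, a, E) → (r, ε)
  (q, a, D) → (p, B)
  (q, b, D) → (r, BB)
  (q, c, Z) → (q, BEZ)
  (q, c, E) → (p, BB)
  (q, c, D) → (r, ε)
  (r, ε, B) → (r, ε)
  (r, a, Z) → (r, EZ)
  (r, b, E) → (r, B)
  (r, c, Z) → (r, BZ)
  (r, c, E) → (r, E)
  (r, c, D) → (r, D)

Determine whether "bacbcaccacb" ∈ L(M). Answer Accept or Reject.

Reject

(p, bacbcaccacb, Z) ⊢ (r, acbcaccacb, Z) ⊢ (r, cbcaccacb, EZ) ⊢ (r, bcaccacb, EZ) ⊢ (r, caccacb, BZ) ⊢ (r, caccacb, Z) ⊢ (r, accacb, BZ) ⊢ (r, accacb, Z) ⊢ (r, ccacb, EZ) ⊢ (r, cacb, EZ) ⊢ (r, acb, EZ)
No transition applies at (r, acb, EZ); input not fully consumed.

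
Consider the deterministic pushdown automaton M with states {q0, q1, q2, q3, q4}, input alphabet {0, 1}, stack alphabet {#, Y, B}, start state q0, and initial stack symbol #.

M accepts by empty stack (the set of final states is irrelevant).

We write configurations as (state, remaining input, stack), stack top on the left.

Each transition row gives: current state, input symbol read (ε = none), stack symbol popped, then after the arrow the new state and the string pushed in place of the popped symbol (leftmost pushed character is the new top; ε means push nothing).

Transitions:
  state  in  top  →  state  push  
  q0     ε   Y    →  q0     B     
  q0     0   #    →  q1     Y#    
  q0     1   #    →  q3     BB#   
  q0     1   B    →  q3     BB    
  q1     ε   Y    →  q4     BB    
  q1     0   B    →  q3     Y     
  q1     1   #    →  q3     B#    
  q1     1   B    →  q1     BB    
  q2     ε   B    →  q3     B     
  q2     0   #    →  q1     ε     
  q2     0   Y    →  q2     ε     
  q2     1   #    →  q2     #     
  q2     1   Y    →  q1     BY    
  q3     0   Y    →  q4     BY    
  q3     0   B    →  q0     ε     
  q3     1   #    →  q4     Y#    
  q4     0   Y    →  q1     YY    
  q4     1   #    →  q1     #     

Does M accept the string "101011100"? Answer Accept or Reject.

(q0, 101011100, #)
  read 1, top #: go to q3, push BB# → (q3, 01011100, BB#)
  read 0, top B: go to q0, push ε → (q0, 1011100, B#)
  read 1, top B: go to q3, push BB → (q3, 011100, BB#)
  read 0, top B: go to q0, push ε → (q0, 11100, B#)
  read 1, top B: go to q3, push BB → (q3, 1100, BB#)
No transition applies at (q3, 1100, BB#); input not fully consumed.

Reject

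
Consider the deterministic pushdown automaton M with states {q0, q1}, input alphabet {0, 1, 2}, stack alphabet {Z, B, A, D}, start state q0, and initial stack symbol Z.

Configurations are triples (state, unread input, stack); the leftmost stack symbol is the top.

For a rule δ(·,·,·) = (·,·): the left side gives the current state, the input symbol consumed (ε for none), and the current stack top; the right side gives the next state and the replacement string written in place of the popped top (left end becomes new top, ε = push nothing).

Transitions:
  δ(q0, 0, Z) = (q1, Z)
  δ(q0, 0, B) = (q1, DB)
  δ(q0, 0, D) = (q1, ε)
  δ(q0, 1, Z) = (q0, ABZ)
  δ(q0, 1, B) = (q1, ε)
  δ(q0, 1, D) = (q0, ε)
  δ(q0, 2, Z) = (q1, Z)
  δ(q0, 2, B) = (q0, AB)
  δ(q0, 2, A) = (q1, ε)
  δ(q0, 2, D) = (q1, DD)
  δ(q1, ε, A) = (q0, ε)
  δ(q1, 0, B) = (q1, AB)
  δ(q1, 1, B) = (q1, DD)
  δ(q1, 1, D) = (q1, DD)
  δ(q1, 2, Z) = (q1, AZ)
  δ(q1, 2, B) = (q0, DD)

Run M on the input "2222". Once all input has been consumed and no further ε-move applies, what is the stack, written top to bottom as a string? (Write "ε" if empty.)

(q0, 2222, Z)
  read 2, top Z: go to q1, push Z → (q1, 222, Z)
  read 2, top Z: go to q1, push AZ → (q1, 22, AZ)
  ε-move, top A: go to q0, push ε → (q0, 22, Z)
  read 2, top Z: go to q1, push Z → (q1, 2, Z)
  read 2, top Z: go to q1, push AZ → (q1, ε, AZ)
  ε-move, top A: go to q0, push ε → (q0, ε, Z)
All input consumed in state q0 with stack Z.

Z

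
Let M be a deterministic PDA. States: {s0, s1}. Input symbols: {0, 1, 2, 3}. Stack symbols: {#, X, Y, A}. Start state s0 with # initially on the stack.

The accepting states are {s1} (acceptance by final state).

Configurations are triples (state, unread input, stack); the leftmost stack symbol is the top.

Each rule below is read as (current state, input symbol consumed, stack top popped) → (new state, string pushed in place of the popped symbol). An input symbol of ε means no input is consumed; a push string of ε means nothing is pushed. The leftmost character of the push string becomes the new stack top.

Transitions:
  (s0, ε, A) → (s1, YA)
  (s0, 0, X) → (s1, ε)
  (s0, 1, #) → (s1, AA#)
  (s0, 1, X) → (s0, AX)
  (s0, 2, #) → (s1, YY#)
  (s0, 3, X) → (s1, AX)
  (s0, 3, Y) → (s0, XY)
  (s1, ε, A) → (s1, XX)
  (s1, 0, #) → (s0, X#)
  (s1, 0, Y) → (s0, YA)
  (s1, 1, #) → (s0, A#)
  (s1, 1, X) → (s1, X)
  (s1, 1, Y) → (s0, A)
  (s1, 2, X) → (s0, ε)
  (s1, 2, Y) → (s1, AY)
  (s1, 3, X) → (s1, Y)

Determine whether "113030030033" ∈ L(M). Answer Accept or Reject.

(s0, 113030030033, #)
  read 1, top #: go to s1, push AA# → (s1, 13030030033, AA#)
  ε-move, top A: go to s1, push XX → (s1, 13030030033, XXA#)
  read 1, top X: go to s1, push X → (s1, 3030030033, XXA#)
  read 3, top X: go to s1, push Y → (s1, 030030033, YXA#)
  read 0, top Y: go to s0, push YA → (s0, 30030033, YAXA#)
  read 3, top Y: go to s0, push XY → (s0, 0030033, XYAXA#)
  read 0, top X: go to s1, push ε → (s1, 030033, YAXA#)
  read 0, top Y: go to s0, push YA → (s0, 30033, YAAXA#)
  read 3, top Y: go to s0, push XY → (s0, 0033, XYAAXA#)
  read 0, top X: go to s1, push ε → (s1, 033, YAAXA#)
  read 0, top Y: go to s0, push YA → (s0, 33, YAAAXA#)
  read 3, top Y: go to s0, push XY → (s0, 3, XYAAAXA#)
  read 3, top X: go to s1, push AX → (s1, ε, AXYAAAXA#)
All input consumed; state s1 ∈ F.

Accept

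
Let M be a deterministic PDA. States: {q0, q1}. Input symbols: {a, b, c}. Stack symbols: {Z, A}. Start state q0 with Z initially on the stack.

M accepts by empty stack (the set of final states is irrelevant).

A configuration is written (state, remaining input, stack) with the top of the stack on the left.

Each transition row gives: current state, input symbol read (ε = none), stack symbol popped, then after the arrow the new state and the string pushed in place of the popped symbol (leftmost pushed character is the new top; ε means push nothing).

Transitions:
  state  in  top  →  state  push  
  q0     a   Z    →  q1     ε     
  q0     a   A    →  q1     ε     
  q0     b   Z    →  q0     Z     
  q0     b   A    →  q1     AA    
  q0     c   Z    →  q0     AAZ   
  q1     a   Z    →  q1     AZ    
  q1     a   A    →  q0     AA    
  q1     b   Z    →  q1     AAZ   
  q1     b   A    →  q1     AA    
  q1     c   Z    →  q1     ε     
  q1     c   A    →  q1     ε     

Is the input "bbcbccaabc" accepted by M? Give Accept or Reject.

Reject

(q0, bbcbccaabc, Z)
  read b, top Z: go to q0, push Z → (q0, bcbccaabc, Z)
  read b, top Z: go to q0, push Z → (q0, cbccaabc, Z)
  read c, top Z: go to q0, push AAZ → (q0, bccaabc, AAZ)
  read b, top A: go to q1, push AA → (q1, ccaabc, AAAZ)
  read c, top A: go to q1, push ε → (q1, caabc, AAZ)
  read c, top A: go to q1, push ε → (q1, aabc, AZ)
  read a, top A: go to q0, push AA → (q0, abc, AAZ)
  read a, top A: go to q1, push ε → (q1, bc, AZ)
  read b, top A: go to q1, push AA → (q1, c, AAZ)
  read c, top A: go to q1, push ε → (q1, ε, AZ)
All input consumed; stack is AZ, not empty, and no further ε-move applies.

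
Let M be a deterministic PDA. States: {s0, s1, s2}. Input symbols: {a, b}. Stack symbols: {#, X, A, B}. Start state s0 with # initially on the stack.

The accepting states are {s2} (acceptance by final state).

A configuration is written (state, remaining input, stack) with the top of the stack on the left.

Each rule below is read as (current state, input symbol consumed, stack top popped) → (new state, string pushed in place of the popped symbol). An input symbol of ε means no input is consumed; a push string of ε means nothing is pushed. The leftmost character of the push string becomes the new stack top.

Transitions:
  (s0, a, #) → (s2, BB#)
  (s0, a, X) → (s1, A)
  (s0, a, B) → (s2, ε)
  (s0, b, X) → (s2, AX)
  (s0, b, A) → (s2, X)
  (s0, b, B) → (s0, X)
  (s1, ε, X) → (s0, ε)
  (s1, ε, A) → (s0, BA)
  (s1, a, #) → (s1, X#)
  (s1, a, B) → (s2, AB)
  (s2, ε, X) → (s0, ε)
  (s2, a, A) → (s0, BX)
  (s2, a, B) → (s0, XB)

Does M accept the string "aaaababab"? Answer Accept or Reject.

Reject

(s0, aaaababab, #)
  read a, top #: go to s2, push BB# → (s2, aaababab, BB#)
  read a, top B: go to s0, push XB → (s0, aababab, XBB#)
  read a, top X: go to s1, push A → (s1, ababab, ABB#)
  ε-move, top A: go to s0, push BA → (s0, ababab, BABB#)
  read a, top B: go to s2, push ε → (s2, babab, ABB#)
No transition applies at (s2, babab, ABB#); input not fully consumed.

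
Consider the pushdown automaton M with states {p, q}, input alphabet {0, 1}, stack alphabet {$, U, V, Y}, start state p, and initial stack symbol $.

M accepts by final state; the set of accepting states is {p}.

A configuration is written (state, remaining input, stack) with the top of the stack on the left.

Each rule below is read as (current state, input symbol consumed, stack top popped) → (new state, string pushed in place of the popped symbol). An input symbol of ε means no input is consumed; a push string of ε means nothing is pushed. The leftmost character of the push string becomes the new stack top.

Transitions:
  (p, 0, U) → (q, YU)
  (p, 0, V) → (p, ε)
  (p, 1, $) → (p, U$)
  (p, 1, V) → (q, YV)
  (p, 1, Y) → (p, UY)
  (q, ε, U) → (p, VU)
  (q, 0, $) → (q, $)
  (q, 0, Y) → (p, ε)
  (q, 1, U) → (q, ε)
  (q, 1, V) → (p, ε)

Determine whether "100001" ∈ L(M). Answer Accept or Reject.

No computation consumes all input and reaches a final state.

Reject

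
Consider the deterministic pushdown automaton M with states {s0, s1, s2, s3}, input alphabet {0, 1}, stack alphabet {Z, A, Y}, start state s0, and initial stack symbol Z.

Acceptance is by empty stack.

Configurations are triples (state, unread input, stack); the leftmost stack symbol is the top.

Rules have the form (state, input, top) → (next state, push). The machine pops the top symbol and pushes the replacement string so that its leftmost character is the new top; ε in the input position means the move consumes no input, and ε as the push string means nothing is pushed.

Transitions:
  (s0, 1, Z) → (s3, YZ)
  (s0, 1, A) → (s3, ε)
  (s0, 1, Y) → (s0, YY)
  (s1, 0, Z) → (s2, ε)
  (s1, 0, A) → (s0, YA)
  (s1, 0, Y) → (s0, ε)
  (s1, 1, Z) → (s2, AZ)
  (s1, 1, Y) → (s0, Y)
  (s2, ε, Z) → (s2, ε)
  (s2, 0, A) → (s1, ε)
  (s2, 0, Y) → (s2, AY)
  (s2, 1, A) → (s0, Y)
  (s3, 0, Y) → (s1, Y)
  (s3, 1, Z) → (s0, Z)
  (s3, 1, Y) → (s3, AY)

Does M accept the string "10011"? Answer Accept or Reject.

(s0, 10011, Z) ⊢ (s3, 0011, YZ) ⊢ (s1, 011, YZ) ⊢ (s0, 11, Z) ⊢ (s3, 1, YZ) ⊢ (s3, ε, AYZ)
All input consumed; stack is AYZ, not empty, and no further ε-move applies.

Reject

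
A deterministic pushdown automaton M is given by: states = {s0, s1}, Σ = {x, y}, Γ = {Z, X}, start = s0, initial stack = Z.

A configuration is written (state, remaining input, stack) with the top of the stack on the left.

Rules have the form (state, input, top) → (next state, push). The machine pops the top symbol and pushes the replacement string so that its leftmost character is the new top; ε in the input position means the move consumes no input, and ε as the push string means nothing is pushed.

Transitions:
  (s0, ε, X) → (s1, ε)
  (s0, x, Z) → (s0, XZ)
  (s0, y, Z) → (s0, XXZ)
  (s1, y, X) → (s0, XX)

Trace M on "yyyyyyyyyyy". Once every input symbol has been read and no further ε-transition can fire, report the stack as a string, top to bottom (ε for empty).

XZ

(s0, yyyyyyyyyyy, Z) ⊢ (s0, yyyyyyyyyy, XXZ) ⊢ (s1, yyyyyyyyyy, XZ) ⊢ (s0, yyyyyyyyy, XXZ) ⊢ (s1, yyyyyyyyy, XZ) ⊢ (s0, yyyyyyyy, XXZ) ⊢ (s1, yyyyyyyy, XZ) ⊢ (s0, yyyyyyy, XXZ) ⊢ (s1, yyyyyyy, XZ) ⊢ (s0, yyyyyy, XXZ) ⊢ (s1, yyyyyy, XZ) ⊢ (s0, yyyyy, XXZ) ⊢ (s1, yyyyy, XZ) ⊢ (s0, yyyy, XXZ) ⊢ (s1, yyyy, XZ) ⊢ (s0, yyy, XXZ) ⊢ (s1, yyy, XZ) ⊢ (s0, yy, XXZ) ⊢ (s1, yy, XZ) ⊢ (s0, y, XXZ) ⊢ (s1, y, XZ) ⊢ (s0, ε, XXZ) ⊢ (s1, ε, XZ)
All input consumed in state s1 with stack XZ.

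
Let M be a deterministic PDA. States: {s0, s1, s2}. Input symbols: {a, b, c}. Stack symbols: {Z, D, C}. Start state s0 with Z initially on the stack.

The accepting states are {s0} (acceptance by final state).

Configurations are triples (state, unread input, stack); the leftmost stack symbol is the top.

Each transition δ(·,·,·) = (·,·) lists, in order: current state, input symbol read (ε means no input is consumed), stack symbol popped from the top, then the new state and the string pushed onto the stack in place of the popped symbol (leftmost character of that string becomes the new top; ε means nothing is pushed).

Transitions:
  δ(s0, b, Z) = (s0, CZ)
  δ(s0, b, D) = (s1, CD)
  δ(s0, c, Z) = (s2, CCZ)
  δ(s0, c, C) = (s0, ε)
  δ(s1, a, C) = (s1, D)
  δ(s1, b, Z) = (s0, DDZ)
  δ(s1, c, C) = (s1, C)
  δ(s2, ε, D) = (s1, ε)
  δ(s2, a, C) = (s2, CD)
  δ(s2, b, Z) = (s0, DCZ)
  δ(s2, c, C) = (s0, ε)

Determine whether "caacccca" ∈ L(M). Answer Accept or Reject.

Reject

(s0, caacccca, Z)
  read c, top Z: go to s2, push CCZ → (s2, aacccca, CCZ)
  read a, top C: go to s2, push CD → (s2, acccca, CDCZ)
  read a, top C: go to s2, push CD → (s2, cccca, CDDCZ)
  read c, top C: go to s0, push ε → (s0, ccca, DDCZ)
No transition applies at (s0, ccca, DDCZ); input not fully consumed.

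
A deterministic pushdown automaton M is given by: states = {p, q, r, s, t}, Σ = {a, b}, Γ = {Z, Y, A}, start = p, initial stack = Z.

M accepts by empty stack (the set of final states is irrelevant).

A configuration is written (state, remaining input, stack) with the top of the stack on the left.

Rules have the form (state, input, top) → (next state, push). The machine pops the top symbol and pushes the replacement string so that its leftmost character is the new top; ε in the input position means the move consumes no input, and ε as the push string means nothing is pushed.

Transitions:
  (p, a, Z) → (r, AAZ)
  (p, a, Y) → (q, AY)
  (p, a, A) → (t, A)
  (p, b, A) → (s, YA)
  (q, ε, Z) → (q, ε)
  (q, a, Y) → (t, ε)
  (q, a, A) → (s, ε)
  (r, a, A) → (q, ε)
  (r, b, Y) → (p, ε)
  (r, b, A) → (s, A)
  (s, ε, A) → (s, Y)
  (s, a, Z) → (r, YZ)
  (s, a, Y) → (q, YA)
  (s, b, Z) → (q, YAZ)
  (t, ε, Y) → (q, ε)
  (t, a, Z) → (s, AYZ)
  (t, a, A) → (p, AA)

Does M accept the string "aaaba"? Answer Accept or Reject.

Reject

(p, aaaba, Z) ⊢ (r, aaba, AAZ) ⊢ (q, aba, AZ) ⊢ (s, ba, Z) ⊢ (q, a, YAZ) ⊢ (t, ε, AZ)
All input consumed; stack is AZ, not empty, and no further ε-move applies.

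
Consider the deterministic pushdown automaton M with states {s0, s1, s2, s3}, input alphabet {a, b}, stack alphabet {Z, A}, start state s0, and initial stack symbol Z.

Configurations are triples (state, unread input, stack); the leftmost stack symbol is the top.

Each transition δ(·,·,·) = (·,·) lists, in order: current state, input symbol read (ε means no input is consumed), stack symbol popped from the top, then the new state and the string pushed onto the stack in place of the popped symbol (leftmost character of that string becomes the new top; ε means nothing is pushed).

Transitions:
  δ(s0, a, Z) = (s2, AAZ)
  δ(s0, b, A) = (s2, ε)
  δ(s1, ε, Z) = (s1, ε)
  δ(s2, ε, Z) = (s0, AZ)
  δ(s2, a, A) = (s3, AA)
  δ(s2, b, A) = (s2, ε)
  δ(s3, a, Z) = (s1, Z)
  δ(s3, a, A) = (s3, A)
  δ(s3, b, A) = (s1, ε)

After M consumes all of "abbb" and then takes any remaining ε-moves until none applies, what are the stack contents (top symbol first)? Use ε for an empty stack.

(s0, abbb, Z)
  read a, top Z: go to s2, push AAZ → (s2, bbb, AAZ)
  read b, top A: go to s2, push ε → (s2, bb, AZ)
  read b, top A: go to s2, push ε → (s2, b, Z)
  ε-move, top Z: go to s0, push AZ → (s0, b, AZ)
  read b, top A: go to s2, push ε → (s2, ε, Z)
  ε-move, top Z: go to s0, push AZ → (s0, ε, AZ)
All input consumed in state s0 with stack AZ.

AZ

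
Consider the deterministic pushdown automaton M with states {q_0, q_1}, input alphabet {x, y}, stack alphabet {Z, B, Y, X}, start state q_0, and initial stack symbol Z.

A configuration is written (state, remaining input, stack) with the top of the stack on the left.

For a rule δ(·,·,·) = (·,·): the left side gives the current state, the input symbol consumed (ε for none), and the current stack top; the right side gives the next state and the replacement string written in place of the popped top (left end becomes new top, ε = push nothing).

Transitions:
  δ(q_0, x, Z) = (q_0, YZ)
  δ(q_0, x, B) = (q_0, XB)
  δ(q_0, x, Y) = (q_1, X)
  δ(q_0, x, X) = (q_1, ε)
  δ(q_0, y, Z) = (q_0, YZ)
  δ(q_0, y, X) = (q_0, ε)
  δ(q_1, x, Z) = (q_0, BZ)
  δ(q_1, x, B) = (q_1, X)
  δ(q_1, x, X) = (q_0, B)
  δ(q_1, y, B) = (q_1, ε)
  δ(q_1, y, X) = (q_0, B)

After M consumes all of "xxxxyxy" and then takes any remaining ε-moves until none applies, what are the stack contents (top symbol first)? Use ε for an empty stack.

BZ

(q_0, xxxxyxy, Z) ⊢ (q_0, xxxyxy, YZ) ⊢ (q_1, xxyxy, XZ) ⊢ (q_0, xyxy, BZ) ⊢ (q_0, yxy, XBZ) ⊢ (q_0, xy, BZ) ⊢ (q_0, y, XBZ) ⊢ (q_0, ε, BZ)
All input consumed in state q_0 with stack BZ.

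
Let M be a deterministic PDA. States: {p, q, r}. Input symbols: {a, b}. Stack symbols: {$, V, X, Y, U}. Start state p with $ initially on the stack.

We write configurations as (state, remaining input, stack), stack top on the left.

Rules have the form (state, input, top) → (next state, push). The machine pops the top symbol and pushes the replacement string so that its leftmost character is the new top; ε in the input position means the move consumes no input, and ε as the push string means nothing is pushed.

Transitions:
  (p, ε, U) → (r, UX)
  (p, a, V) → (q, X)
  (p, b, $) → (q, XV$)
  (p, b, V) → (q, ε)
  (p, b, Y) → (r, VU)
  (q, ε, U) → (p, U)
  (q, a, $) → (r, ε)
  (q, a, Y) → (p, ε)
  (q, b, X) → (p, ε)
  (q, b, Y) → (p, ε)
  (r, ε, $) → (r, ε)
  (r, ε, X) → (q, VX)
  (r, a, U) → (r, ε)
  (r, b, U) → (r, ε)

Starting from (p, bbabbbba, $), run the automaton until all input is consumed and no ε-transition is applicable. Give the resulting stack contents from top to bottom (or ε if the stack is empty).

(p, bbabbbba, $) ⊢ (q, babbbba, XV$) ⊢ (p, abbbba, V$) ⊢ (q, bbbba, X$) ⊢ (p, bbba, $) ⊢ (q, bba, XV$) ⊢ (p, ba, V$) ⊢ (q, a, $) ⊢ (r, ε, ε)
All input consumed in state r with stack ε.

ε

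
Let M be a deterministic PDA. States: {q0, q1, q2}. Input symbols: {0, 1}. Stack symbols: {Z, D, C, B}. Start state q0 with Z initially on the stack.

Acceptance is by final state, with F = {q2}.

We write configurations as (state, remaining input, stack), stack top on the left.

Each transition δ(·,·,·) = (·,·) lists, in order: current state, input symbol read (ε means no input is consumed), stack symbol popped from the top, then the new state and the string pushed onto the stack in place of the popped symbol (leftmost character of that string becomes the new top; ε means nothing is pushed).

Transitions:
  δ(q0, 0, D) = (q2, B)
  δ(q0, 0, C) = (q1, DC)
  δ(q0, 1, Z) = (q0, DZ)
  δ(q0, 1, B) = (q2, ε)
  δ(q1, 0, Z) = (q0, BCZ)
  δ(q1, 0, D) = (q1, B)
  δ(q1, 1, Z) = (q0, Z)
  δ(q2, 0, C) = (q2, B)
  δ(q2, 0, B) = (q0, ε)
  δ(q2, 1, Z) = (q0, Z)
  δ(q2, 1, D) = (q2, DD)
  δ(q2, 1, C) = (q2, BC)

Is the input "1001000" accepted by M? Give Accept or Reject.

(q0, 1001000, Z)
  read 1, top Z: go to q0, push DZ → (q0, 001000, DZ)
  read 0, top D: go to q2, push B → (q2, 01000, BZ)
  read 0, top B: go to q0, push ε → (q0, 1000, Z)
  read 1, top Z: go to q0, push DZ → (q0, 000, DZ)
  read 0, top D: go to q2, push B → (q2, 00, BZ)
  read 0, top B: go to q0, push ε → (q0, 0, Z)
No transition applies at (q0, 0, Z); input not fully consumed.

Reject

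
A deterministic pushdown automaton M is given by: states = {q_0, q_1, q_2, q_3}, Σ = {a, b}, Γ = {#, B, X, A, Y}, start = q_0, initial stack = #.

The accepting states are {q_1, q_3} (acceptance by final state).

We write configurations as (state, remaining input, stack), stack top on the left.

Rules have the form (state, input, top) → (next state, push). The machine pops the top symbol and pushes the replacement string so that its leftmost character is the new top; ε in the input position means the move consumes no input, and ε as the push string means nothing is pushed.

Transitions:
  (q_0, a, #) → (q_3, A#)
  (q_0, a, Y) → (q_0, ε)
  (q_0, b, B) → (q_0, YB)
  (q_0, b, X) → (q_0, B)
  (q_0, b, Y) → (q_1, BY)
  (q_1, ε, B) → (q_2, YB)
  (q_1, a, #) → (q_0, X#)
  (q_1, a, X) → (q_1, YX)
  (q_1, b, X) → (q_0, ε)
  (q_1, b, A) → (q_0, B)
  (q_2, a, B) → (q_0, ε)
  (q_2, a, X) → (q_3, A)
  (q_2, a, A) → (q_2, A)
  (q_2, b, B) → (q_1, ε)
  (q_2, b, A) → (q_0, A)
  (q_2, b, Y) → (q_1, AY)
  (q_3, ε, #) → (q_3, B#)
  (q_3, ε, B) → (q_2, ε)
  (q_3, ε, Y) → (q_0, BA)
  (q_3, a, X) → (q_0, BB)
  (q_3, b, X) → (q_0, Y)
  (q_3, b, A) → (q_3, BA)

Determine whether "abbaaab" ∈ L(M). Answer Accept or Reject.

(q_0, abbaaab, #)
  read a, top #: go to q_3, push A# → (q_3, bbaaab, A#)
  read b, top A: go to q_3, push BA → (q_3, baaab, BA#)
  ε-move, top B: go to q_2, push ε → (q_2, baaab, A#)
  read b, top A: go to q_0, push A → (q_0, aaab, A#)
No transition applies at (q_0, aaab, A#); input not fully consumed.

Reject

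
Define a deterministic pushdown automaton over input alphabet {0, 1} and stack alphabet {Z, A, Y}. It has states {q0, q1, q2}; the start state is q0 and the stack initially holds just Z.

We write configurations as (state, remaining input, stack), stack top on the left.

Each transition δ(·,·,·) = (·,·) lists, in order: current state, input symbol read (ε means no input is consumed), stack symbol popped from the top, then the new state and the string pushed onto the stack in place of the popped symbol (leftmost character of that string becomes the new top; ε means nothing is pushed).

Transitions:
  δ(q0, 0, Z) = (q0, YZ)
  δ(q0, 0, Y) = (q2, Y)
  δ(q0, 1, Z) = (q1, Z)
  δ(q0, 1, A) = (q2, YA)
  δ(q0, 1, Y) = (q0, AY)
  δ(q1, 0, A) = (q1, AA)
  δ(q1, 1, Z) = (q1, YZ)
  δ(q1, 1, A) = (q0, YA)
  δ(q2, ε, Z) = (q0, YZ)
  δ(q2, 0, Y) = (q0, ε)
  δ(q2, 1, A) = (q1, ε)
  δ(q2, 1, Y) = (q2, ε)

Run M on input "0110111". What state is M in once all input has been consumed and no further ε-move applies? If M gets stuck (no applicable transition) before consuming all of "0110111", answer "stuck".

q1

(q0, 0110111, Z) ⊢ (q0, 110111, YZ) ⊢ (q0, 10111, AYZ) ⊢ (q2, 0111, YAYZ) ⊢ (q0, 111, AYZ) ⊢ (q2, 11, YAYZ) ⊢ (q2, 1, AYZ) ⊢ (q1, ε, YZ)
All input consumed; M is in state q1.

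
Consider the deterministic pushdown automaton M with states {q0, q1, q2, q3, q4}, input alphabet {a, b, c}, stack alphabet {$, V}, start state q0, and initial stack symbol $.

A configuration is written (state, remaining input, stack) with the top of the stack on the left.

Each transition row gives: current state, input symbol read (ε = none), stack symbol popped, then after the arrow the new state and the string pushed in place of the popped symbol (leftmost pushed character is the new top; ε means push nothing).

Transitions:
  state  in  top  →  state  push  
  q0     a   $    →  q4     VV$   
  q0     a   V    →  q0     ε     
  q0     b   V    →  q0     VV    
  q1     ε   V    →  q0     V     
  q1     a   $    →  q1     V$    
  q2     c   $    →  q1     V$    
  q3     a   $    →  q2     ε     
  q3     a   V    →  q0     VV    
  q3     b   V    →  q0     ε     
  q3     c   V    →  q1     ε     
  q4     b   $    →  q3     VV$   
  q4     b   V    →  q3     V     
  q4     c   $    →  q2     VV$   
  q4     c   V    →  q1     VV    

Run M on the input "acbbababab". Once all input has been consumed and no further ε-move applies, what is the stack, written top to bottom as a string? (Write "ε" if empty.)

(q0, acbbababab, $) ⊢ (q4, cbbababab, VV$) ⊢ (q1, bbababab, VVV$) ⊢ (q0, bbababab, VVV$) ⊢ (q0, bababab, VVVV$) ⊢ (q0, ababab, VVVVV$) ⊢ (q0, babab, VVVV$) ⊢ (q0, abab, VVVVV$) ⊢ (q0, bab, VVVV$) ⊢ (q0, ab, VVVVV$) ⊢ (q0, b, VVVV$) ⊢ (q0, ε, VVVVV$)
All input consumed in state q0 with stack VVVVV$.

VVVVV$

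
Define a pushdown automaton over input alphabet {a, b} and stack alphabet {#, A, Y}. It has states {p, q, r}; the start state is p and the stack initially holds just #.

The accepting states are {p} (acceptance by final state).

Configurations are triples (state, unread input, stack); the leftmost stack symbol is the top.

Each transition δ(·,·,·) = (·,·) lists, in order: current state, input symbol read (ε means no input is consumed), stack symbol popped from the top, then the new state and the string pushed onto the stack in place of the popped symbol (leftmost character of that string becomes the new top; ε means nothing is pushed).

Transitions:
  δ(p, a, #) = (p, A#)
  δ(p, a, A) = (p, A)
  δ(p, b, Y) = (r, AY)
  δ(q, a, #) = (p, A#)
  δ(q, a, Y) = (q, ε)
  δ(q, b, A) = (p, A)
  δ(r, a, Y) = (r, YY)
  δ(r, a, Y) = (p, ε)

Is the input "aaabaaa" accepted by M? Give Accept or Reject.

No computation consumes all input and reaches a final state.

Reject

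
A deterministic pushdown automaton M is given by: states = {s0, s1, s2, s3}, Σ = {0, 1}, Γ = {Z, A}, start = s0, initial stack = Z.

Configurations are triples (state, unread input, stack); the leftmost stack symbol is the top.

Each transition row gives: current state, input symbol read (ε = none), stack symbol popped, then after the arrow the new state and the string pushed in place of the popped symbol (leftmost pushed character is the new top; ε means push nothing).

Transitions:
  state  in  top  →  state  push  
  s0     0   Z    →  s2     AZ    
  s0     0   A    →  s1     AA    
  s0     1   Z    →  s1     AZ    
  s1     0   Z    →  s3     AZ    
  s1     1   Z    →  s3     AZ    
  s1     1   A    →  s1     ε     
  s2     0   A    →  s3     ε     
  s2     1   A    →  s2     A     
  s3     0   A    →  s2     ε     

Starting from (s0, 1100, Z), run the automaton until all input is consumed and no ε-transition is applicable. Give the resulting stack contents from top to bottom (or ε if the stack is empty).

Z

(s0, 1100, Z)
  read 1, top Z: go to s1, push AZ → (s1, 100, AZ)
  read 1, top A: go to s1, push ε → (s1, 00, Z)
  read 0, top Z: go to s3, push AZ → (s3, 0, AZ)
  read 0, top A: go to s2, push ε → (s2, ε, Z)
All input consumed in state s2 with stack Z.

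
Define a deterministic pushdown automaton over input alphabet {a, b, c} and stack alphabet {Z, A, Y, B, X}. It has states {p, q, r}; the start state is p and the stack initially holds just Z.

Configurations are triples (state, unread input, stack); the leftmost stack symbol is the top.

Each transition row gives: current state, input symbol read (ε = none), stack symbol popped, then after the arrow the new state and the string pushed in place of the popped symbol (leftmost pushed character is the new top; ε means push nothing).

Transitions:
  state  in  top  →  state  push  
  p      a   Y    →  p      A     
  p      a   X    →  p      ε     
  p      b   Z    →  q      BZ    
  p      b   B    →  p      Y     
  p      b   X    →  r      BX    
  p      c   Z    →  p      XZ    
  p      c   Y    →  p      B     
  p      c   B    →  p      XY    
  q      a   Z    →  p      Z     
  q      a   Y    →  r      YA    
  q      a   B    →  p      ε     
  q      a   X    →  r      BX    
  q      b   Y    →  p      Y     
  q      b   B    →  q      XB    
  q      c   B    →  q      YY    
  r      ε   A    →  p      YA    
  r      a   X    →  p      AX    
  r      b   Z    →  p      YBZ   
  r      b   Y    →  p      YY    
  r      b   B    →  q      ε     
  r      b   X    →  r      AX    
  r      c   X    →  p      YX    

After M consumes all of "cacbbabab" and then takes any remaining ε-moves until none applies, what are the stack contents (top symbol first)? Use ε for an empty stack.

XZ

(p, cacbbabab, Z) ⊢ (p, acbbabab, XZ) ⊢ (p, cbbabab, Z) ⊢ (p, bbabab, XZ) ⊢ (r, babab, BXZ) ⊢ (q, abab, XZ) ⊢ (r, bab, BXZ) ⊢ (q, ab, XZ) ⊢ (r, b, BXZ) ⊢ (q, ε, XZ)
All input consumed in state q with stack XZ.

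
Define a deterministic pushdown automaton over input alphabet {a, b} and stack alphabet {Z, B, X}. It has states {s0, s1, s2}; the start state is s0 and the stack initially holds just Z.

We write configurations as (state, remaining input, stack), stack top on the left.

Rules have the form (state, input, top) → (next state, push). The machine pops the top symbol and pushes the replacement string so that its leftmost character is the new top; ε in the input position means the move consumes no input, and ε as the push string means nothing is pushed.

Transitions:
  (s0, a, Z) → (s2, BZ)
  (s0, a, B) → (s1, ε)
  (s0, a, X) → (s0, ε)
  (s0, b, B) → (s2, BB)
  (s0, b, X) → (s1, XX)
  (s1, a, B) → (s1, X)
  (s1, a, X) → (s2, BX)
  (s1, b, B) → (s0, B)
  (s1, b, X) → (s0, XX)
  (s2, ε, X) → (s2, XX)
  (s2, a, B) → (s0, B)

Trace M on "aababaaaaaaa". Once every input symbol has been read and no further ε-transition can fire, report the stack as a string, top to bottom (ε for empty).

BXBZ

(s0, aababaaaaaaa, Z)
  read a, top Z: go to s2, push BZ → (s2, ababaaaaaaa, BZ)
  read a, top B: go to s0, push B → (s0, babaaaaaaa, BZ)
  read b, top B: go to s2, push BB → (s2, abaaaaaaa, BBZ)
  read a, top B: go to s0, push B → (s0, baaaaaaa, BBZ)
  read b, top B: go to s2, push BB → (s2, aaaaaaa, BBBZ)
  read a, top B: go to s0, push B → (s0, aaaaaa, BBBZ)
  read a, top B: go to s1, push ε → (s1, aaaaa, BBZ)
  read a, top B: go to s1, push X → (s1, aaaa, XBZ)
  read a, top X: go to s2, push BX → (s2, aaa, BXBZ)
  read a, top B: go to s0, push B → (s0, aa, BXBZ)
  read a, top B: go to s1, push ε → (s1, a, XBZ)
  read a, top X: go to s2, push BX → (s2, ε, BXBZ)
All input consumed in state s2 with stack BXBZ.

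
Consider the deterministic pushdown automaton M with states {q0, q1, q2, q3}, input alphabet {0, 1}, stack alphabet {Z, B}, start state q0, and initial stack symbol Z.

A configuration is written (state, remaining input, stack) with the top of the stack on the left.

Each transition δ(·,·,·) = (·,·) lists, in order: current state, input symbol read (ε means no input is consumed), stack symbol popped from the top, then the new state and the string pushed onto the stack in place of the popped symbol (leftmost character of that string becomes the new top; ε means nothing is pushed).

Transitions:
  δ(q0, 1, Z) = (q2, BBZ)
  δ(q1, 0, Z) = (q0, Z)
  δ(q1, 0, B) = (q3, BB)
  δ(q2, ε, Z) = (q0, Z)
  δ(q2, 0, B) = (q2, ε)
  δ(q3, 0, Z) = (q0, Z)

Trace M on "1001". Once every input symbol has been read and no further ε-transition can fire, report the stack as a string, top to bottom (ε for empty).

(q0, 1001, Z)
  read 1, top Z: go to q2, push BBZ → (q2, 001, BBZ)
  read 0, top B: go to q2, push ε → (q2, 01, BZ)
  read 0, top B: go to q2, push ε → (q2, 1, Z)
  ε-move, top Z: go to q0, push Z → (q0, 1, Z)
  read 1, top Z: go to q2, push BBZ → (q2, ε, BBZ)
All input consumed in state q2 with stack BBZ.

BBZ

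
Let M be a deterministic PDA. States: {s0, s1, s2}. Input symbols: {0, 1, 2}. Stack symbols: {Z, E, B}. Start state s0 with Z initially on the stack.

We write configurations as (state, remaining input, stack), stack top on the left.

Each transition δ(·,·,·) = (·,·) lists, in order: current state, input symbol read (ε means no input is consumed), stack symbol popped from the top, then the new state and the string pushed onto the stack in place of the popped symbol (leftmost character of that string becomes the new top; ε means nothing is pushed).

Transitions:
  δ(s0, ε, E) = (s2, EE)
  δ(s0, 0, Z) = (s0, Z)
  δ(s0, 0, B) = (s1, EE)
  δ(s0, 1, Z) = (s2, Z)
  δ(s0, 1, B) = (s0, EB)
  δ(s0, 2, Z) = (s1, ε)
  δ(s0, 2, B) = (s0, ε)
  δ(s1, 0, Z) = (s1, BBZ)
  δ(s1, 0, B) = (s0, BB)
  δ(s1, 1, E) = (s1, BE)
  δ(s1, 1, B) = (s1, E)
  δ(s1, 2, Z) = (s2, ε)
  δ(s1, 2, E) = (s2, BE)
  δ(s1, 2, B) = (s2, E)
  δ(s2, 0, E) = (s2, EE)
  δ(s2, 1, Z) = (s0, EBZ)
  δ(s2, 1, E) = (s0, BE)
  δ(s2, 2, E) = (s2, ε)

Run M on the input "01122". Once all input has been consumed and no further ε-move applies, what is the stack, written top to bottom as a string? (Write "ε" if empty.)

BZ

(s0, 01122, Z) ⊢ (s0, 1122, Z) ⊢ (s2, 122, Z) ⊢ (s0, 22, EBZ) ⊢ (s2, 22, EEBZ) ⊢ (s2, 2, EBZ) ⊢ (s2, ε, BZ)
All input consumed in state s2 with stack BZ.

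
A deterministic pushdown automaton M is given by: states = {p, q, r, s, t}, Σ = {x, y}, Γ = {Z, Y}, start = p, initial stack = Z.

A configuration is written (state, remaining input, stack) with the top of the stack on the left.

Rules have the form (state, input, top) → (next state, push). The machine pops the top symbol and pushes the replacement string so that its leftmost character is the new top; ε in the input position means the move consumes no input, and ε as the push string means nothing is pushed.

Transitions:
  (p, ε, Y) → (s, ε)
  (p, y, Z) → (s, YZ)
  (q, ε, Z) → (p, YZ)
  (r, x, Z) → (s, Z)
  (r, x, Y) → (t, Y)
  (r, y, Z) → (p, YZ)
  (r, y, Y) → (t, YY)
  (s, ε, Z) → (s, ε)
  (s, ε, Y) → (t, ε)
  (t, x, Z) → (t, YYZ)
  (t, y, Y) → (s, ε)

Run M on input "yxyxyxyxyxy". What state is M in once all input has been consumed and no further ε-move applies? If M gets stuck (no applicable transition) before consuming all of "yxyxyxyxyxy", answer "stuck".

(p, yxyxyxyxyxy, Z)
  read y, top Z: go to s, push YZ → (s, xyxyxyxyxy, YZ)
  ε-move, top Y: go to t, push ε → (t, xyxyxyxyxy, Z)
  read x, top Z: go to t, push YYZ → (t, yxyxyxyxy, YYZ)
  read y, top Y: go to s, push ε → (s, xyxyxyxy, YZ)
  ε-move, top Y: go to t, push ε → (t, xyxyxyxy, Z)
  read x, top Z: go to t, push YYZ → (t, yxyxyxy, YYZ)
  read y, top Y: go to s, push ε → (s, xyxyxy, YZ)
  ε-move, top Y: go to t, push ε → (t, xyxyxy, Z)
  read x, top Z: go to t, push YYZ → (t, yxyxy, YYZ)
  read y, top Y: go to s, push ε → (s, xyxy, YZ)
  ε-move, top Y: go to t, push ε → (t, xyxy, Z)
  read x, top Z: go to t, push YYZ → (t, yxy, YYZ)
  read y, top Y: go to s, push ε → (s, xy, YZ)
  ε-move, top Y: go to t, push ε → (t, xy, Z)
  read x, top Z: go to t, push YYZ → (t, y, YYZ)
  read y, top Y: go to s, push ε → (s, ε, YZ)
  ε-move, top Y: go to t, push ε → (t, ε, Z)
All input consumed; M is in state t.

t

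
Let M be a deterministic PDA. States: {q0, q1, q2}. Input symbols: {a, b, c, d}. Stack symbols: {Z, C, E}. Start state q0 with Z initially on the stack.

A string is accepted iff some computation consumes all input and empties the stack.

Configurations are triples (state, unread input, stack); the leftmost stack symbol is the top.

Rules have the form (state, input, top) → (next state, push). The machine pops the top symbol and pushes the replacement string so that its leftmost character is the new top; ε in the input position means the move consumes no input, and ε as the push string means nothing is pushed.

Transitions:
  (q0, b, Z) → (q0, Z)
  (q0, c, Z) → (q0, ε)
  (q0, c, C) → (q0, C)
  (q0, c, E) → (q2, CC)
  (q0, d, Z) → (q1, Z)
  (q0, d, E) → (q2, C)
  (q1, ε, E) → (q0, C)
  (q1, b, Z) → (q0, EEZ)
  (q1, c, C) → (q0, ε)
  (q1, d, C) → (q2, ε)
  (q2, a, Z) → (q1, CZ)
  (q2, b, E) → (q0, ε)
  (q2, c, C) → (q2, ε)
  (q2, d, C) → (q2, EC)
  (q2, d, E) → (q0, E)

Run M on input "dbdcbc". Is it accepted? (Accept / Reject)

(q0, dbdcbc, Z)
  read d, top Z: go to q1, push Z → (q1, bdcbc, Z)
  read b, top Z: go to q0, push EEZ → (q0, dcbc, EEZ)
  read d, top E: go to q2, push C → (q2, cbc, CEZ)
  read c, top C: go to q2, push ε → (q2, bc, EZ)
  read b, top E: go to q0, push ε → (q0, c, Z)
  read c, top Z: go to q0, push ε → (q0, ε, ε)
All input consumed and the stack is empty.

Accept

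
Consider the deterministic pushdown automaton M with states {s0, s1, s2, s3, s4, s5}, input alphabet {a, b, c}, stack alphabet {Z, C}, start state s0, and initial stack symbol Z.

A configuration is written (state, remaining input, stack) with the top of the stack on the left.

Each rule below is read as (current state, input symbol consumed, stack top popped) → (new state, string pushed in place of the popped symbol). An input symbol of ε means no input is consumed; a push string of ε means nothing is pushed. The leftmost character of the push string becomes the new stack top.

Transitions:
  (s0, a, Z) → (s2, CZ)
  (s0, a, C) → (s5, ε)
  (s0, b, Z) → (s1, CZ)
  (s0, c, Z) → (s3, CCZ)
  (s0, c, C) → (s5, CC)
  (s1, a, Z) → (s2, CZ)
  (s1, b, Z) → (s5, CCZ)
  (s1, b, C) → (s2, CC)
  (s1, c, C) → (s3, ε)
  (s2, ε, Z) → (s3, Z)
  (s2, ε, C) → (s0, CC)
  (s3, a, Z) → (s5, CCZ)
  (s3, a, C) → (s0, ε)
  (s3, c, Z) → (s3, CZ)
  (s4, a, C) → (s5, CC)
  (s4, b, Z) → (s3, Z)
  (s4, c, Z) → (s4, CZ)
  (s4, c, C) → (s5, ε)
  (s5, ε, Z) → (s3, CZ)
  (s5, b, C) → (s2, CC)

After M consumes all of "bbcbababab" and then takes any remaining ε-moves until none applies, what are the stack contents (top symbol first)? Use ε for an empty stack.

CCCCCCCCCZ

(s0, bbcbababab, Z) ⊢ (s1, bcbababab, CZ) ⊢ (s2, cbababab, CCZ) ⊢ (s0, cbababab, CCCZ) ⊢ (s5, bababab, CCCCZ) ⊢ (s2, ababab, CCCCCZ) ⊢ (s0, ababab, CCCCCCZ) ⊢ (s5, babab, CCCCCZ) ⊢ (s2, abab, CCCCCCZ) ⊢ (s0, abab, CCCCCCCZ) ⊢ (s5, bab, CCCCCCZ) ⊢ (s2, ab, CCCCCCCZ) ⊢ (s0, ab, CCCCCCCCZ) ⊢ (s5, b, CCCCCCCZ) ⊢ (s2, ε, CCCCCCCCZ) ⊢ (s0, ε, CCCCCCCCCZ)
All input consumed in state s0 with stack CCCCCCCCCZ.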